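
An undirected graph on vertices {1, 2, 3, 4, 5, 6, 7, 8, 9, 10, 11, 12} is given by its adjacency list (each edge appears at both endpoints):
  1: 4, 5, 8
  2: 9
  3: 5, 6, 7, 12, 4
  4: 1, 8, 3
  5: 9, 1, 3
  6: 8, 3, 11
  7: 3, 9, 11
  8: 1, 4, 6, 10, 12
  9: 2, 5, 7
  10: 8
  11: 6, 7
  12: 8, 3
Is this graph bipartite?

No

8-1-5-3-12-8 is an odd cycle (length 5), and a bipartite graph can contain only even cycles.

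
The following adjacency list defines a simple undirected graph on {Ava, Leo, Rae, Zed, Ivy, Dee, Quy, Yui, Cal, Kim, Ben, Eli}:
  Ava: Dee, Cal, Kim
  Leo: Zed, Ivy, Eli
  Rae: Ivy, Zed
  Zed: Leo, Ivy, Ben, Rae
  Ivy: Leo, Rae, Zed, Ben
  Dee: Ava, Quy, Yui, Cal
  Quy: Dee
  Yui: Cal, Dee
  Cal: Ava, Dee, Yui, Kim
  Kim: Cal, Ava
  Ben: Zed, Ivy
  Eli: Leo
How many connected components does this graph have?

2

Component: {Ava, Dee, Quy, Yui, Cal, Kim}
Component: {Leo, Rae, Zed, Ivy, Ben, Eli}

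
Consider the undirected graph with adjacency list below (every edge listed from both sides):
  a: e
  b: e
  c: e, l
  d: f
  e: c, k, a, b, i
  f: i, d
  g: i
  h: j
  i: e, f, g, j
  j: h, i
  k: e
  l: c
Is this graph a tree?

|V| = 12, |E| = 11.
It is connected with exactly 11 edges, hence acyclic — it is a tree.

Yes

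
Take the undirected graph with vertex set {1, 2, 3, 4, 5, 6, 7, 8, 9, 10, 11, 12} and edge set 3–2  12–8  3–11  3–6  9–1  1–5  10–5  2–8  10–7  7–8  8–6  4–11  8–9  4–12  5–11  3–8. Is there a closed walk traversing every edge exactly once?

Degrees: 1:2, 2:2, 3:4, 4:2, 5:3, 6:2, 7:2, 8:6, 9:2, 10:2, 11:3, 12:2
Vertices with odd degree: 5, 11. An Eulerian circuit requires all degrees even.

No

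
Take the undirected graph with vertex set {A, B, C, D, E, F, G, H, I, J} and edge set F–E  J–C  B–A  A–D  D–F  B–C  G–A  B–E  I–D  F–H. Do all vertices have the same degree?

No

Degrees: A:3, B:3, C:2, D:3, E:2, F:3, G:1, H:1, I:1, J:1
Degrees are not all equal (e.g. deg(G)=1 but deg(A)=3); not regular.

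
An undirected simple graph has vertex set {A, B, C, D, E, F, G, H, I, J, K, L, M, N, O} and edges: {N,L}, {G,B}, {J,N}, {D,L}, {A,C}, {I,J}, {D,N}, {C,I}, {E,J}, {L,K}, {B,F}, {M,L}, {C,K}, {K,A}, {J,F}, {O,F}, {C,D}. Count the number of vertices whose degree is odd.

Degrees: A:2, B:2, C:4, D:3, E:1, F:3, G:1, H:0, I:2, J:4, K:3, L:4, M:1, N:3, O:1
Odd-degree vertices: D, E, F, G, K, M, N, O.

8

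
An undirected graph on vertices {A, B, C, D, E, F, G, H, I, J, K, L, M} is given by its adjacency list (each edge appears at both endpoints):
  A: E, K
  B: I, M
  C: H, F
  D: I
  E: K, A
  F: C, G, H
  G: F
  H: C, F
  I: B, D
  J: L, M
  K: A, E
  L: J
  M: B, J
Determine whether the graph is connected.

Component: {A, E, K}
Component: {C, F, G, H}
Component: {B, D, I, J, L, M}
There are 3 separate components, so the graph is not connected.

No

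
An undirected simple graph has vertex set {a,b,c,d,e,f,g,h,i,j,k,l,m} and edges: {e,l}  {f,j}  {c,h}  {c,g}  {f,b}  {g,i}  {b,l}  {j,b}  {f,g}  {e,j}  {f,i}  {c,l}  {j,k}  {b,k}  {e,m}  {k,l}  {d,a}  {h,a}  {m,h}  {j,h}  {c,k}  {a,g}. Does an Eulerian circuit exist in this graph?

Degrees: a:3, b:4, c:4, d:1, e:3, f:4, g:4, h:4, i:2, j:5, k:4, l:4, m:2
a, d, e, j have odd degree; an Eulerian circuit needs every degree to be even, so none exists.

No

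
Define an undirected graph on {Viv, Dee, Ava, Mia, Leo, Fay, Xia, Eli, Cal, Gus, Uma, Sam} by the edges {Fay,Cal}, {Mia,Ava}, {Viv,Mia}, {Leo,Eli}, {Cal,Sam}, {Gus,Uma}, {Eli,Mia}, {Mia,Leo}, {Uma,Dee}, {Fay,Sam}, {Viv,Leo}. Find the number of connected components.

4

Component: {Xia}
Component: {Dee, Gus, Uma}
Component: {Fay, Cal, Sam}
Component: {Viv, Ava, Mia, Leo, Eli}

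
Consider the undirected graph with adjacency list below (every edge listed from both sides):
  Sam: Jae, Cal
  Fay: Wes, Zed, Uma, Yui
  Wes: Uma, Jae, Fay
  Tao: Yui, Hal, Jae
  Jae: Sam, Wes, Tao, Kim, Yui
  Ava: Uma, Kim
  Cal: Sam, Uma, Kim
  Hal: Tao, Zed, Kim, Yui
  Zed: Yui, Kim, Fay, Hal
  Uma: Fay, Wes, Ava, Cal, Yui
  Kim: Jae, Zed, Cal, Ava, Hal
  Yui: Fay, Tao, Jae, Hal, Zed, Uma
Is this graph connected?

Yes

A breadth-first search from Sam visits Sam, Jae, Cal, Kim, Yui, Wes, Tao, Uma, Zed, Hal, Ava, Fay — all 12 vertices — so the graph is connected.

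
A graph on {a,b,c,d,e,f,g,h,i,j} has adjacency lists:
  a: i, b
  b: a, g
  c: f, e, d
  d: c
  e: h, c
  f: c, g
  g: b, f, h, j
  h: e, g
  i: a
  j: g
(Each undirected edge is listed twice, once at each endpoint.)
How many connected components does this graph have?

1

Component: {a, b, c, d, e, f, g, h, i, j}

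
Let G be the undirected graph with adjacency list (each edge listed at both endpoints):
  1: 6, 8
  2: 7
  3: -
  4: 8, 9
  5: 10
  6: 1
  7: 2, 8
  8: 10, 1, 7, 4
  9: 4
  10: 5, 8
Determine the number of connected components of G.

2

Component: {3}
Component: {1, 2, 4, 5, 6, 7, 8, 9, 10}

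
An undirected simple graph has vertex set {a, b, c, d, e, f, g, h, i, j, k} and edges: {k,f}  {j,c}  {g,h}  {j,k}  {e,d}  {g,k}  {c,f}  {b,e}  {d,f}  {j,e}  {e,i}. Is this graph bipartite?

No

j-e-d-f-k-j is an odd cycle (length 5), and a bipartite graph can contain only even cycles.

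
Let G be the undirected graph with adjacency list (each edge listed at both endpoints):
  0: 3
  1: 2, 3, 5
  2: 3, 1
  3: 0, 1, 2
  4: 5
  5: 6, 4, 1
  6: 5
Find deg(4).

Neighbors of 4: 5.

1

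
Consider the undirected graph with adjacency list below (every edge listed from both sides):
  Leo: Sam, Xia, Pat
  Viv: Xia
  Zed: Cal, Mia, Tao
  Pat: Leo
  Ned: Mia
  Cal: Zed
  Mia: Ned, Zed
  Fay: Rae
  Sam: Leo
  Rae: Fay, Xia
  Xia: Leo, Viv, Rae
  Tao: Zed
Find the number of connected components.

Component: {Zed, Ned, Cal, Mia, Tao}
Component: {Leo, Viv, Pat, Fay, Sam, Rae, Xia}

2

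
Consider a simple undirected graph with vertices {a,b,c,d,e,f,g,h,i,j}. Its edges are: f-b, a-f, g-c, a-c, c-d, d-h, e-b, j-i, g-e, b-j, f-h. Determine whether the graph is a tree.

No

The graph has 10 vertices and 11 edges.
Connected but with 11 > 9 edges, so it has a cycle and is not a tree.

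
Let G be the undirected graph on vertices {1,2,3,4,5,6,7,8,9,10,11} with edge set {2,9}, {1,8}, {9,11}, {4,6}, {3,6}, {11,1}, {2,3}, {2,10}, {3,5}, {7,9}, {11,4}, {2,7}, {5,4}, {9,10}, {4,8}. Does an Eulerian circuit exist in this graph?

Degrees: 1:2, 2:4, 3:3, 4:4, 5:2, 6:2, 7:2, 8:2, 9:4, 10:2, 11:3
3, 11 have odd degree; an Eulerian circuit needs every degree to be even, so none exists.

No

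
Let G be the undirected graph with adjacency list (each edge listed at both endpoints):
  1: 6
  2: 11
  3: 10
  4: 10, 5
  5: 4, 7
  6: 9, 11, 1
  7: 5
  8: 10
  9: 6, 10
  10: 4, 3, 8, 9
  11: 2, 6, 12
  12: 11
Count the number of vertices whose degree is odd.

Degrees: 1:1, 2:1, 3:1, 4:2, 5:2, 6:3, 7:1, 8:1, 9:2, 10:4, 11:3, 12:1
Odd-degree vertices: 1, 2, 3, 6, 7, 8, 11, 12.

8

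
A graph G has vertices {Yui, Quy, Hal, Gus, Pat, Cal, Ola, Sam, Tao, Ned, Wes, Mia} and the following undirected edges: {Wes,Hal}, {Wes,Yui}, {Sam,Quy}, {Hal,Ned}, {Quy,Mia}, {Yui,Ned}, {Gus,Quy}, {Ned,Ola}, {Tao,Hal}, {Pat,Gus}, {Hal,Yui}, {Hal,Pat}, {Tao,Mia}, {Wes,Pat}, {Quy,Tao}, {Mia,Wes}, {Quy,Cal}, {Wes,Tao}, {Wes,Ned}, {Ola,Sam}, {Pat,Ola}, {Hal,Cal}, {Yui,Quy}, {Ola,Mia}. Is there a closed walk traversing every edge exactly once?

Yes

Degrees: Yui:4, Quy:6, Hal:6, Gus:2, Pat:4, Cal:2, Ola:4, Sam:2, Tao:4, Ned:4, Wes:6, Mia:4
All degrees are even and the non-isolated vertices are connected — an Eulerian circuit exists.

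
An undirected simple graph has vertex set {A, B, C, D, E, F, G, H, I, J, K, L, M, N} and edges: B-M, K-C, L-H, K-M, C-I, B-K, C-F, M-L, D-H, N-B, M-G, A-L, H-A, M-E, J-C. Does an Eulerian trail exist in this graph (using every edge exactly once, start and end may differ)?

No

Degrees: A:2, B:3, C:4, D:1, E:1, F:1, G:1, H:3, I:1, J:1, K:3, L:3, M:5, N:1
Odd-degree vertices: B, D, E, F, G, H, I, J, K, L, M, N (12 total).
With 12 odd-degree vertices (more than two), no single trail can use every edge.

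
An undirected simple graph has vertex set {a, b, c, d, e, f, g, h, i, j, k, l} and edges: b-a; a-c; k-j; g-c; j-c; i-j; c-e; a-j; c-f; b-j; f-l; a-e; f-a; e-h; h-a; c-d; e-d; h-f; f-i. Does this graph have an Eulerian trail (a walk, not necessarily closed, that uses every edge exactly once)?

Degrees: a:6, b:2, c:6, d:2, e:4, f:5, g:1, h:3, i:2, j:5, k:1, l:1
Odd-degree vertices: f, g, h, j, k, l (6 total).
An Eulerian trail requires 0 or 2 odd-degree vertices; here there are 6.

No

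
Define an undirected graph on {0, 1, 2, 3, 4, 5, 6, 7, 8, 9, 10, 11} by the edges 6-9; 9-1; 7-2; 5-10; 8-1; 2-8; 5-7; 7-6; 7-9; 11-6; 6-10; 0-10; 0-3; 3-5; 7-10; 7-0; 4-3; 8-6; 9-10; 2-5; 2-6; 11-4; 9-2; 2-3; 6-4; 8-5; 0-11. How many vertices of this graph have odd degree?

Degrees: 0:4, 1:2, 2:6, 3:4, 4:3, 5:5, 6:7, 7:6, 8:4, 9:5, 10:5, 11:3
Odd-degree vertices: 4, 5, 6, 9, 10, 11.

6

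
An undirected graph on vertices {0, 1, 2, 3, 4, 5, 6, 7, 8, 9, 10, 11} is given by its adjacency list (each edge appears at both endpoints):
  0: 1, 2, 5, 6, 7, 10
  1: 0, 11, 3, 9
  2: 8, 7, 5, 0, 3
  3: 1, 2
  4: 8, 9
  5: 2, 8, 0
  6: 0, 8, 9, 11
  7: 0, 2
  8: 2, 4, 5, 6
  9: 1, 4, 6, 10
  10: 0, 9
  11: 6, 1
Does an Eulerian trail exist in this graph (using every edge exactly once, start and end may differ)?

Degrees: 0:6, 1:4, 2:5, 3:2, 4:2, 5:3, 6:4, 7:2, 8:4, 9:4, 10:2, 11:2
Odd-degree vertices: 2, 5 (2 total).
The non-isolated vertices are connected and exactly 2 have odd degree, so an Eulerian trail exists (from 2 to 5).

Yes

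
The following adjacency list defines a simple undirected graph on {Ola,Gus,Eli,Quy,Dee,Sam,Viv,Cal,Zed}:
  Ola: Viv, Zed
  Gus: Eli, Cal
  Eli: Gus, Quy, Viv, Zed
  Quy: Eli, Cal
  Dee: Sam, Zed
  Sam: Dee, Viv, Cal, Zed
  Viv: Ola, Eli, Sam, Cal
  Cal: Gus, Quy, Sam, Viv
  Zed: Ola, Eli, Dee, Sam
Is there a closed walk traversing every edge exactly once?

Degrees: Ola:2, Gus:2, Eli:4, Quy:2, Dee:2, Sam:4, Viv:4, Cal:4, Zed:4
Every vertex has even degree and the edges form a single connected piece, so an Eulerian circuit exists.

Yes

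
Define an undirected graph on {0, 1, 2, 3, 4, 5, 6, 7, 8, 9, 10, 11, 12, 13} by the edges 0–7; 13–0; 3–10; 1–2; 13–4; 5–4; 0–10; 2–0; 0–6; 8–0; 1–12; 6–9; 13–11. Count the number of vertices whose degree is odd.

Degrees: 0:6, 1:2, 2:2, 3:1, 4:2, 5:1, 6:2, 7:1, 8:1, 9:1, 10:2, 11:1, 12:1, 13:3
Odd-degree vertices: 3, 5, 7, 8, 9, 11, 12, 13.

8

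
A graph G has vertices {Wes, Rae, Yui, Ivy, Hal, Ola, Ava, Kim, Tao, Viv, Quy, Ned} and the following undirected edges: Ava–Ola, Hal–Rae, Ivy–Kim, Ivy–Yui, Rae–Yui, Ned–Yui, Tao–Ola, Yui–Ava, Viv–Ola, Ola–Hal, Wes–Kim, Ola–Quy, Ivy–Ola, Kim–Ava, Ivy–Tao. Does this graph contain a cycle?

Yes

|V| = 12, |E| = 15, number of components = 1.
Since 15 > 12 - 1, a cycle must exist; for instance Ivy-Ola-Hal-Rae-Yui-Ivy.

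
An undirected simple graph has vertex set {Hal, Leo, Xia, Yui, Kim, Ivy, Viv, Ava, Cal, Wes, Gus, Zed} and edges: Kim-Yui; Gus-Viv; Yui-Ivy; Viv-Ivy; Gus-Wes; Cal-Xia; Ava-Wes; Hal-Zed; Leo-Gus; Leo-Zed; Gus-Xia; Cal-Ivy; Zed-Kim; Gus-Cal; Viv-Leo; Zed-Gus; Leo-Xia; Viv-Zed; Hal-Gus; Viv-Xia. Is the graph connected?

A breadth-first search from Hal visits Hal, Gus, Zed, Viv, Xia, Wes, Cal, Leo, Kim, Ivy, Ava, Yui — all 12 vertices — so the graph is connected.

Yes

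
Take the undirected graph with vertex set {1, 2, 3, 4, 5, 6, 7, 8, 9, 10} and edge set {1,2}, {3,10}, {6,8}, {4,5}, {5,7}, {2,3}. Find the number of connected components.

Component: {9}
Component: {6, 8}
Component: {4, 5, 7}
Component: {1, 2, 3, 10}

4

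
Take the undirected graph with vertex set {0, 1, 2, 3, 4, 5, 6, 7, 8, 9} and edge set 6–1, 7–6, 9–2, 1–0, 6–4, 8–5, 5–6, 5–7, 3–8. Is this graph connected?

No

Component: {2, 9}
Component: {0, 1, 3, 4, 5, 6, 7, 8}
No edge joins these 2 groups, so the graph is disconnected.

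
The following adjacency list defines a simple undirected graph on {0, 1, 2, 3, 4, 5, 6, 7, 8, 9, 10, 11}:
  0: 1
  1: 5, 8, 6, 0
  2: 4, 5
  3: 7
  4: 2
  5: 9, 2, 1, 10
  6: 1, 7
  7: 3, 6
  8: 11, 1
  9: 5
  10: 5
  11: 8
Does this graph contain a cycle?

|V| = 12, |E| = 11, number of components = 1.
Since 11 = 12 - 1, the graph is a forest and contains no cycle.

No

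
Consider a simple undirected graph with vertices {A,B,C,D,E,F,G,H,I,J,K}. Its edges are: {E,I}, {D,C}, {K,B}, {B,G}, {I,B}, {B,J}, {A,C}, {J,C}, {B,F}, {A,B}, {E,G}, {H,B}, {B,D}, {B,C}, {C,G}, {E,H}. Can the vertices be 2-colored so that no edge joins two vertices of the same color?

No

J-C-B-J is an odd cycle (length 3), and a bipartite graph can contain only even cycles.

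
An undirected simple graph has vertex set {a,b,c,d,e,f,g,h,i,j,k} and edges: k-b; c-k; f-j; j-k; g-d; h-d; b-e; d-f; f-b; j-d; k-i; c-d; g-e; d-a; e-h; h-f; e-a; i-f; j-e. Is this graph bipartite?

The cycle j-d-f-j has length 3, which is odd, so the graph is not bipartite.

No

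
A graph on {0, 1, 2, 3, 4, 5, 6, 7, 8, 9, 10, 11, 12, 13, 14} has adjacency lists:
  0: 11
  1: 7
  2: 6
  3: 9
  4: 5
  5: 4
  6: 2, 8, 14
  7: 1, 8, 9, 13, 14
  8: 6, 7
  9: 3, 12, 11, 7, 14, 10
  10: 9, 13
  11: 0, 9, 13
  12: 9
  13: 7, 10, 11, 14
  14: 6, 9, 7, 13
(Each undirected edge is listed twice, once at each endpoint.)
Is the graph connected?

No

Component: {4, 5}
Component: {0, 1, 2, 3, 6, 7, 8, 9, 10, 11, 12, 13, 14}
No edge joins these 2 groups, so the graph is disconnected.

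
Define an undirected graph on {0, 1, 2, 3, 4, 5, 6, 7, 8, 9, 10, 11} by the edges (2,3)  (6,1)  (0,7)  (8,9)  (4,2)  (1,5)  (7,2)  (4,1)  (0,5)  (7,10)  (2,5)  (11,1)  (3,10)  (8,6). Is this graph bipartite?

A valid 2-coloring puts {3, 4, 5, 6, 7, 9, 11} on one side and {0, 1, 2, 8, 10} on the other; every edge crosses between the two sides.

Yes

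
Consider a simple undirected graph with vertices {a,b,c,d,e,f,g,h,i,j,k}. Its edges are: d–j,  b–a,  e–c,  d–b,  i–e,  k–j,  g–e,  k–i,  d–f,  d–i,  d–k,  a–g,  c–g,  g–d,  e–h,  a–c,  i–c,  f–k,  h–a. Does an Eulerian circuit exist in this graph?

Degrees: a:4, b:2, c:4, d:6, e:4, f:2, g:4, h:2, i:4, j:2, k:4
All degrees are even and the non-isolated vertices are connected — an Eulerian circuit exists.

Yes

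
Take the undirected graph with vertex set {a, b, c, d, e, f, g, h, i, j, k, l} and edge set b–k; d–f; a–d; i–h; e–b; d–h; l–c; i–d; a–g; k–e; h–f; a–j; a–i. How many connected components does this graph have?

Component: {c, l}
Component: {b, e, k}
Component: {a, d, f, g, h, i, j}

3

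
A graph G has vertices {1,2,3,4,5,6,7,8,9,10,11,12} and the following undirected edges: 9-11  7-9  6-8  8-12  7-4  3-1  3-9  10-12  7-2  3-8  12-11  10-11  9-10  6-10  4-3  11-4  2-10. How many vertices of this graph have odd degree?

6

Degrees: 1:1, 2:2, 3:4, 4:3, 5:0, 6:2, 7:3, 8:3, 9:4, 10:5, 11:4, 12:3
Odd-degree vertices: 1, 4, 7, 8, 10, 12.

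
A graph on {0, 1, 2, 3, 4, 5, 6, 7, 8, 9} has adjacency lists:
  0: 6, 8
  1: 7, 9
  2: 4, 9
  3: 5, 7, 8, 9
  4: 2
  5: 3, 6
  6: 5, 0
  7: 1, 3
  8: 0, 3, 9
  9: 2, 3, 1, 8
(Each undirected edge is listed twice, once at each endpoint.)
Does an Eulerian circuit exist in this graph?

Degrees: 0:2, 1:2, 2:2, 3:4, 4:1, 5:2, 6:2, 7:2, 8:3, 9:4
4, 8 have odd degree; an Eulerian circuit needs every degree to be even, so none exists.

No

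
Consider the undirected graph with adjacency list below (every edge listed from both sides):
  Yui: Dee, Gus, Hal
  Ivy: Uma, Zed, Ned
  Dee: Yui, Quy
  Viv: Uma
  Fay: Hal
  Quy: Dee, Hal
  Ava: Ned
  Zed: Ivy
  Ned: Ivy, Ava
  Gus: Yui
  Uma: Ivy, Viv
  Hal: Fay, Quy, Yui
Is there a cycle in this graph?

Yes

|V| = 12, |E| = 11, number of components = 2.
One cycle is Yui-Hal-Quy-Dee-Yui.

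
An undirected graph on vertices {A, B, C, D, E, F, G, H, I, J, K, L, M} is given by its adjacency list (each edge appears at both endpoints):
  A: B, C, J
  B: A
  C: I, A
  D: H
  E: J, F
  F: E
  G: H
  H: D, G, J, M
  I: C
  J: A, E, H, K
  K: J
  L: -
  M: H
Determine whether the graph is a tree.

No

|V| = 13, |E| = 11.
It splits into 2 components, so it cannot be a tree.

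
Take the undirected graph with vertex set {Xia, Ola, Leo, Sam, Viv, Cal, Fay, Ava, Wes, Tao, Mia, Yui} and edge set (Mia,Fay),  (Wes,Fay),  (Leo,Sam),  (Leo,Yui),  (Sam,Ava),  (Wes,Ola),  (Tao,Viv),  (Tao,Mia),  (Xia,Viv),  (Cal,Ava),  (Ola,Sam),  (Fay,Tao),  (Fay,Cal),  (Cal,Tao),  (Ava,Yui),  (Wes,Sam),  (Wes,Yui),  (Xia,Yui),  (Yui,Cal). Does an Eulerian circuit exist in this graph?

Degrees: Xia:2, Ola:2, Leo:2, Sam:4, Viv:2, Cal:4, Fay:4, Ava:3, Wes:4, Tao:4, Mia:2, Yui:5
Vertices with odd degree: Ava, Yui. An Eulerian circuit requires all degrees even.

No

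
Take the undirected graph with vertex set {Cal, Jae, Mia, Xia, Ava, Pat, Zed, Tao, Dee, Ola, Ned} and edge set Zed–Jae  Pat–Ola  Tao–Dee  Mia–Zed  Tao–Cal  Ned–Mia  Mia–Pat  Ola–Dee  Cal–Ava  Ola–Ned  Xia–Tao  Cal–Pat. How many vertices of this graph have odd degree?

8

Degrees: Cal:3, Jae:1, Mia:3, Xia:1, Ava:1, Pat:3, Zed:2, Tao:3, Dee:2, Ola:3, Ned:2
Odd-degree vertices: Cal, Jae, Mia, Xia, Ava, Pat, Tao, Ola.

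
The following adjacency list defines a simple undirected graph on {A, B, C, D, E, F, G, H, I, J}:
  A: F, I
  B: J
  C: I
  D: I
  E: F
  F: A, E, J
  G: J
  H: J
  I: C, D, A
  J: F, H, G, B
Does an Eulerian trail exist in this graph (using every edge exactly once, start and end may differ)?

No

Degrees: A:2, B:1, C:1, D:1, E:1, F:3, G:1, H:1, I:3, J:4
Odd-degree vertices: B, C, D, E, F, G, H, I (8 total).
An Eulerian trail requires 0 or 2 odd-degree vertices; here there are 8.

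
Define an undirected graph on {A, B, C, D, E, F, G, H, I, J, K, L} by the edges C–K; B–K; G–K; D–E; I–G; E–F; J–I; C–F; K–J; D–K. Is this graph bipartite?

C-F-E-D-K-C is an odd cycle (length 5), and a bipartite graph can contain only even cycles.

No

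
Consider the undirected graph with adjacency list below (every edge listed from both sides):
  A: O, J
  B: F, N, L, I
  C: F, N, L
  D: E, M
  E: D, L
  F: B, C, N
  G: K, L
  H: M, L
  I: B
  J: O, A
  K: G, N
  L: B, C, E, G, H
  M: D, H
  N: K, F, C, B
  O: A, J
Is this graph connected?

Component: {A, J, O}
Component: {B, C, D, E, F, G, H, I, K, L, M, N}
There are 2 separate components, so the graph is not connected.

No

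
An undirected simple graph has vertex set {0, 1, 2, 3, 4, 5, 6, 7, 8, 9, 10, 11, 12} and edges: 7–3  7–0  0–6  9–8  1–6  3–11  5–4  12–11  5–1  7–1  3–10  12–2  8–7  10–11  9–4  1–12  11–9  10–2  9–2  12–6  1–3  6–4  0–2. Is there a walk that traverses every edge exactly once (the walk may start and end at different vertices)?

No

Degrees: 0:3, 1:5, 2:4, 3:4, 4:3, 5:2, 6:4, 7:4, 8:2, 9:4, 10:3, 11:4, 12:4
Odd-degree vertices: 0, 1, 4, 10 (4 total).
With 4 odd-degree vertices (more than two), no single trail can use every edge.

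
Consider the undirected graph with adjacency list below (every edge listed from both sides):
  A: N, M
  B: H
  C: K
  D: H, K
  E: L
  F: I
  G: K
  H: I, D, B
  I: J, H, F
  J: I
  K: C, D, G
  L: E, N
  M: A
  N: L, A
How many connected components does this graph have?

2

Component: {A, E, L, M, N}
Component: {B, C, D, F, G, H, I, J, K}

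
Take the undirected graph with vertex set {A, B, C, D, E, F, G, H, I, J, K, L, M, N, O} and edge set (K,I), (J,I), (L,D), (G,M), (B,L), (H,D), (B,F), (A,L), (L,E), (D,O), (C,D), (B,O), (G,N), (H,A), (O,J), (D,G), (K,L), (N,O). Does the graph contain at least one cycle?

Yes

|V| = 15, |E| = 18, number of components = 1.
Since 18 > 15 - 1, a cycle must exist; for instance D-O-B-L-D.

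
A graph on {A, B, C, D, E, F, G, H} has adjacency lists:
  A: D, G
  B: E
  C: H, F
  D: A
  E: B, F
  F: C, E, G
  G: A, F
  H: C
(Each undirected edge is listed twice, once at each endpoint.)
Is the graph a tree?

The graph has 8 vertices and 7 edges.
It is connected with exactly 7 edges, hence acyclic — it is a tree.

Yes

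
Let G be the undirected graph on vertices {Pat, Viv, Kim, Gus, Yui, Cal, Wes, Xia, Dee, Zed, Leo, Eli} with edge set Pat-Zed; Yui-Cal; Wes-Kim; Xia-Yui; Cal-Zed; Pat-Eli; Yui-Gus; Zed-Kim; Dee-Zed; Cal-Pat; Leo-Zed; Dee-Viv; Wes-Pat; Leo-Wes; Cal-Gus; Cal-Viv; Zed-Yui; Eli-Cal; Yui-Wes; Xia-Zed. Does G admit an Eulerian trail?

Degrees: Pat:4, Viv:2, Kim:2, Gus:2, Yui:5, Cal:6, Wes:4, Xia:2, Dee:2, Zed:7, Leo:2, Eli:2
Odd-degree vertices: Yui, Zed (2 total).
The non-isolated vertices are connected and exactly 2 have odd degree, so an Eulerian trail exists (from Yui to Zed).

Yes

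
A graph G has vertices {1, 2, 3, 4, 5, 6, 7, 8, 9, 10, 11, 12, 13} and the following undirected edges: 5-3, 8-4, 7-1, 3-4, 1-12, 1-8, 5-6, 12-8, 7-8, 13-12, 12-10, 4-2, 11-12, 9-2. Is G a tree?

No

|V| = 13, |E| = 14.
Connected but with 14 > 12 edges, so it has a cycle and is not a tree.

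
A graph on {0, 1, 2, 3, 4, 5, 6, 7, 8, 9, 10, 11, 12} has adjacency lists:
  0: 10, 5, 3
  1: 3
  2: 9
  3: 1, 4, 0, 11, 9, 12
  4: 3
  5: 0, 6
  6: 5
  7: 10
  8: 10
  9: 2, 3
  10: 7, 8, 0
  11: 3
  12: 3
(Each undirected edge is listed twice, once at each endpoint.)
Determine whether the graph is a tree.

|V| = 13, |E| = 12.
Connected and |E| = |V| - 1, which characterizes a tree.

Yes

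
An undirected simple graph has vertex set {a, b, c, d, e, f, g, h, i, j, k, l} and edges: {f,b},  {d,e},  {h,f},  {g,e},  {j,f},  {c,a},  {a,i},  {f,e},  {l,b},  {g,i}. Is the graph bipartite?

Yes

A valid 2-coloring puts {b, c, e, h, i, j, k} on one side and {a, d, f, g, l} on the other; every edge crosses between the two sides.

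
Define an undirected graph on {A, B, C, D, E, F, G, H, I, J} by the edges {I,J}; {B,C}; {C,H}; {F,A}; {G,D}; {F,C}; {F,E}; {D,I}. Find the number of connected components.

2

Component: {D, G, I, J}
Component: {A, B, C, E, F, H}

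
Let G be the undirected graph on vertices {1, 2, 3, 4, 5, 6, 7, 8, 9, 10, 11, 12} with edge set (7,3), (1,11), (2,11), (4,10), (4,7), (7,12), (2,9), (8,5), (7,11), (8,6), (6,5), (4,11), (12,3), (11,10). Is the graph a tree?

|V| = 12, |E| = 14.
It is not connected, so it is not a tree.

No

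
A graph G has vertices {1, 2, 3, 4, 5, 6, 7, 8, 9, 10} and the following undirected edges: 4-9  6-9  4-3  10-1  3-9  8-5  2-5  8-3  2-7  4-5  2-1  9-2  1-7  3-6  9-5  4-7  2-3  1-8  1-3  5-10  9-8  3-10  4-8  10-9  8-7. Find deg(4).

5

Neighbors of 4: 3, 5, 7, 8, 9.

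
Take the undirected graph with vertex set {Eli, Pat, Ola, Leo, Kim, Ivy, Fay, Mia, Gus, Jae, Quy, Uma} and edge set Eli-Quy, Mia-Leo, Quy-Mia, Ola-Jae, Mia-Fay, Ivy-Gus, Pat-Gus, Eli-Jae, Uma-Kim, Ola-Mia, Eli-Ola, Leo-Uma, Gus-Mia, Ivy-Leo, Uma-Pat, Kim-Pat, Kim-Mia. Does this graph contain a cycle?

|V| = 12, |E| = 17, number of components = 1.
One cycle is Mia-Kim-Pat-Uma-Leo-Mia.

Yes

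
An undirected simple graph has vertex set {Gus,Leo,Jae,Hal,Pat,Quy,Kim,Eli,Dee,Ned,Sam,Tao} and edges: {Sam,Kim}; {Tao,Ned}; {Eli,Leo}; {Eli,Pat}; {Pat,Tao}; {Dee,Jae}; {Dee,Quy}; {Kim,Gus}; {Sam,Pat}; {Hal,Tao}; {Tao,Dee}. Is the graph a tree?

The graph has 12 vertices and 11 edges.
It is connected with exactly 11 edges, hence acyclic — it is a tree.

Yes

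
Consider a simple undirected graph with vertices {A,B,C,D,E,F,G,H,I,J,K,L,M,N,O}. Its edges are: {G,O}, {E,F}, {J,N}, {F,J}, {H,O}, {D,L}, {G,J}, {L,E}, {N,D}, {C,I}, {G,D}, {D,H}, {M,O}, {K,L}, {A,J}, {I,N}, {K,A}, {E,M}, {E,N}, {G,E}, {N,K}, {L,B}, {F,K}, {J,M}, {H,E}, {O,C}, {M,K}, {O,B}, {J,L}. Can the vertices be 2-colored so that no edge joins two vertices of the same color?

No

The cycle M-E-L-B-O-M has length 5, which is odd, so the graph is not bipartite.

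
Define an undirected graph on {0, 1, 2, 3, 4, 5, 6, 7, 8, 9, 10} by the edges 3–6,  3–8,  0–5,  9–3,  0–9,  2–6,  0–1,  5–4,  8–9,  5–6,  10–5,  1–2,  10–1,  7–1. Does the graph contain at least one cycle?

Yes

|V| = 11, |E| = 14, number of components = 1.
Since 14 > 11 - 1, a cycle must exist; for instance 0-1-10-5-0.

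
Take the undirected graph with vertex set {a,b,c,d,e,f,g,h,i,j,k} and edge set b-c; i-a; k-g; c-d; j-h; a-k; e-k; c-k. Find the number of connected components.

3

Component: {f}
Component: {h, j}
Component: {a, b, c, d, e, g, i, k}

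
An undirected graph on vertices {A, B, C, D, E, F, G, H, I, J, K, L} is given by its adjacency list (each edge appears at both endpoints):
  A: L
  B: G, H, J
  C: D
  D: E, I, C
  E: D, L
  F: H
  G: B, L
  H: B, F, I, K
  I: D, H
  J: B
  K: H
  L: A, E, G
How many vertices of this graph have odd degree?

Degrees: A:1, B:3, C:1, D:3, E:2, F:1, G:2, H:4, I:2, J:1, K:1, L:3
Odd-degree vertices: A, B, C, D, F, J, K, L.

8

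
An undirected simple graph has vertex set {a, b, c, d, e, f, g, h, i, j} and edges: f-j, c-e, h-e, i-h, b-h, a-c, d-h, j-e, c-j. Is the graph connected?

Component: {g}
Component: {a, b, c, d, e, f, h, i, j}
No edge joins these 2 groups, so the graph is disconnected.

No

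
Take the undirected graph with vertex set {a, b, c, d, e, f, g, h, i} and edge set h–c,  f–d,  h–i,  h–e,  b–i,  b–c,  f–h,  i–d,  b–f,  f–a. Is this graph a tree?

No

|V| = 9, |E| = 10.
It is not connected, so it is not a tree.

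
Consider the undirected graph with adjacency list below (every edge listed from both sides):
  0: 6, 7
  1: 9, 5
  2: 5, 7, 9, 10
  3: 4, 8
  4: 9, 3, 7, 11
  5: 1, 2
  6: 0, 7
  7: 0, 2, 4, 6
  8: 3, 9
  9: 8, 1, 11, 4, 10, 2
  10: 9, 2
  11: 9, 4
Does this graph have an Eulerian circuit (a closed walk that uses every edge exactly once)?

Degrees: 0:2, 1:2, 2:4, 3:2, 4:4, 5:2, 6:2, 7:4, 8:2, 9:6, 10:2, 11:2
All degrees are even and the non-isolated vertices are connected — an Eulerian circuit exists.

Yes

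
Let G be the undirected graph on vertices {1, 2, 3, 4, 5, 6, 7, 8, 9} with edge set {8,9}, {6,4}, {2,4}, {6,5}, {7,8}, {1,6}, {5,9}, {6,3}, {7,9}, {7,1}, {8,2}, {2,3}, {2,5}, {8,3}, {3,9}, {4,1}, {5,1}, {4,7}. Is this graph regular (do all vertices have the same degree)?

Degrees: 1:4, 2:4, 3:4, 4:4, 5:4, 6:4, 7:4, 8:4, 9:4
All degrees equal 4; the graph is regular.

Yes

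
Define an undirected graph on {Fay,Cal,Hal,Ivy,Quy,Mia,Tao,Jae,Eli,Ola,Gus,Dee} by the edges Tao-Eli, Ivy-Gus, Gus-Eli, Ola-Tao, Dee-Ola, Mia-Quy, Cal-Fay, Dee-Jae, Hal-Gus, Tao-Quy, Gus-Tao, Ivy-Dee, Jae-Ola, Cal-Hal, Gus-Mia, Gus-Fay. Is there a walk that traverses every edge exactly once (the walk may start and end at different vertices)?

Yes

Degrees: Fay:2, Cal:2, Hal:2, Ivy:2, Quy:2, Mia:2, Tao:4, Jae:2, Eli:2, Ola:3, Gus:6, Dee:3
Odd-degree vertices: Ola, Dee (2 total).
With 2 odd-degree vertices and all edges in one connected piece, an Eulerian trail exists (from Ola to Dee).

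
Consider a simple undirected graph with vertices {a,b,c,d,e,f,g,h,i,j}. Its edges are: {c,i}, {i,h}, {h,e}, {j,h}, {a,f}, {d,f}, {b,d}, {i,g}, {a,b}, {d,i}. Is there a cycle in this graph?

Yes

|V| = 10, |E| = 10, number of components = 1.
One cycle is a-b-d-f-a.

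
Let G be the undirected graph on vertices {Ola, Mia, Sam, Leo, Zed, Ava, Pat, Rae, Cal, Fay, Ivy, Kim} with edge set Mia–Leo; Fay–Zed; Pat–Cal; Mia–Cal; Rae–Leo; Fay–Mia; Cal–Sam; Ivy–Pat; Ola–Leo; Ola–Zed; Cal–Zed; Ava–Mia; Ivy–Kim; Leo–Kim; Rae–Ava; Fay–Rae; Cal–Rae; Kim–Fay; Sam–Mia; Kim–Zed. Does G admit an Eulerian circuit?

Degrees: Ola:2, Mia:5, Sam:2, Leo:4, Zed:4, Ava:2, Pat:2, Rae:4, Cal:5, Fay:4, Ivy:2, Kim:4
Vertices with odd degree: Mia, Cal. An Eulerian circuit requires all degrees even.

No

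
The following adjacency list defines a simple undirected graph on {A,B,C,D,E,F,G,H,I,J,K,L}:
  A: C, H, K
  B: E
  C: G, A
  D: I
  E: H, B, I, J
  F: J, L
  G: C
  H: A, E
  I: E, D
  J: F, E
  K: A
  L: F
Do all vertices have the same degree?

Degrees: A:3, B:1, C:2, D:1, E:4, F:2, G:1, H:2, I:2, J:2, K:1, L:1
Degrees are not all equal (e.g. deg(B)=1 but deg(E)=4); not regular.

No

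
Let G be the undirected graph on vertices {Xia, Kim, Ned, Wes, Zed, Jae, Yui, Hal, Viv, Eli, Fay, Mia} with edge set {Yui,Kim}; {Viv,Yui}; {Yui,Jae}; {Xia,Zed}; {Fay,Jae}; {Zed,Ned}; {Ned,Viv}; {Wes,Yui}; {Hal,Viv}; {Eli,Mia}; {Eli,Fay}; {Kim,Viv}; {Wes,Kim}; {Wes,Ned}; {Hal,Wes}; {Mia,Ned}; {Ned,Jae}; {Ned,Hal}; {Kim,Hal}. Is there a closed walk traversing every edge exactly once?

No

Degrees: Xia:1, Kim:4, Ned:6, Wes:4, Zed:2, Jae:3, Yui:4, Hal:4, Viv:4, Eli:2, Fay:2, Mia:2
Xia, Jae have odd degree; an Eulerian circuit needs every degree to be even, so none exists.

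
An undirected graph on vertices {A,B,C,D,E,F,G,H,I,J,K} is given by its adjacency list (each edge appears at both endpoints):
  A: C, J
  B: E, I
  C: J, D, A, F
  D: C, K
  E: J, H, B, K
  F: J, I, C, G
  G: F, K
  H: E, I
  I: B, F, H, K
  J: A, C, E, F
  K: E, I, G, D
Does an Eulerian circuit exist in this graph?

Yes

Degrees: A:2, B:2, C:4, D:2, E:4, F:4, G:2, H:2, I:4, J:4, K:4
All degrees are even and the non-isolated vertices are connected — an Eulerian circuit exists.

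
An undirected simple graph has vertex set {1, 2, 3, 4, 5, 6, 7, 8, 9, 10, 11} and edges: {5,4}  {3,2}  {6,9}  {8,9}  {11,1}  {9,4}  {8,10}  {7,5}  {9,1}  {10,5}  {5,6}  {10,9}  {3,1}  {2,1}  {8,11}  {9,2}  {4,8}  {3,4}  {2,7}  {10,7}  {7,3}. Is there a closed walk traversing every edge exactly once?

Yes

Degrees: 1:4, 2:4, 3:4, 4:4, 5:4, 6:2, 7:4, 8:4, 9:6, 10:4, 11:2
Every vertex has even degree and the edges form a single connected piece, so an Eulerian circuit exists.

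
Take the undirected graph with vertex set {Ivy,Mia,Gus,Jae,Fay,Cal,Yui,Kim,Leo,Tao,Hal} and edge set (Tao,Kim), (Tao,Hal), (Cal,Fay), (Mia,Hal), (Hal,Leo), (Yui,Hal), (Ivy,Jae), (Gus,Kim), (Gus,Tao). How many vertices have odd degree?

8

Degrees: Ivy:1, Mia:1, Gus:2, Jae:1, Fay:1, Cal:1, Yui:1, Kim:2, Leo:1, Tao:3, Hal:4
Odd-degree vertices: Ivy, Mia, Jae, Fay, Cal, Yui, Leo, Tao.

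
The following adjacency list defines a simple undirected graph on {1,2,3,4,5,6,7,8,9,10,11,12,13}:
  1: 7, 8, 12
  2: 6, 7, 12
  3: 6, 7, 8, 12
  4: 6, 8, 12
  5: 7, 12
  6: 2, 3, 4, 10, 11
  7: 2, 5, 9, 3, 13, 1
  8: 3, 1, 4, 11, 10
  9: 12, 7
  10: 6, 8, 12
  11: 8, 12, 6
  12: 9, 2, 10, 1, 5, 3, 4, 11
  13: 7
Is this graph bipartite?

Yes

Color {6, 7, 8, 12} black and {1, 2, 3, 4, 5, 9, 10, 11, 13} white. No edge joins two same-colored vertices, so the graph is bipartite.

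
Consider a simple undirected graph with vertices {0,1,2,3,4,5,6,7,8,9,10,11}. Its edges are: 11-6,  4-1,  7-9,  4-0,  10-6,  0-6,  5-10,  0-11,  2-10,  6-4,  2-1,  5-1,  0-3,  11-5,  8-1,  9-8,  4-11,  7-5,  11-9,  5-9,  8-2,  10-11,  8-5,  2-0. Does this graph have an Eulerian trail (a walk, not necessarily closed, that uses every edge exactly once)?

Yes

Degrees: 0:5, 1:4, 2:4, 3:1, 4:4, 5:6, 6:4, 7:2, 8:4, 9:4, 10:4, 11:6
Odd-degree vertices: 0, 3 (2 total).
The non-isolated vertices are connected and exactly 2 have odd degree, so an Eulerian trail exists (from 0 to 3).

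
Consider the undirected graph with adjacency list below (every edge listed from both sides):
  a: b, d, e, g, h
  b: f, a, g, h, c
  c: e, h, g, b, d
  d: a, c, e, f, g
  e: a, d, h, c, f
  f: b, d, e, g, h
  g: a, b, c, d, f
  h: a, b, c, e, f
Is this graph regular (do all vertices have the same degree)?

Degrees: a:5, b:5, c:5, d:5, e:5, f:5, g:5, h:5
Every vertex has degree 5, so the graph is 5-regular.

Yes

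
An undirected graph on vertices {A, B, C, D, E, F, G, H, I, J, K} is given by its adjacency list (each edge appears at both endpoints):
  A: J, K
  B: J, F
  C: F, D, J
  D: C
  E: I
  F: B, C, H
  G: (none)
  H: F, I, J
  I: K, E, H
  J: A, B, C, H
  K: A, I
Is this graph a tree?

The graph has 11 vertices and 12 edges.
It splits into 2 components, so it cannot be a tree.

No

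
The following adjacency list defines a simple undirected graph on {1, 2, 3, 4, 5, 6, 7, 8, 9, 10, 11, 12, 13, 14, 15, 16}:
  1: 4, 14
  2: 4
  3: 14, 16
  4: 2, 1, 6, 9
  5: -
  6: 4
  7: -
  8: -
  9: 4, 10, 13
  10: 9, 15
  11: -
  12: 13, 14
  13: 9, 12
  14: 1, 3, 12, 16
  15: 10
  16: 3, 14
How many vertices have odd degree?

4

Degrees: 1:2, 2:1, 3:2, 4:4, 5:0, 6:1, 7:0, 8:0, 9:3, 10:2, 11:0, 12:2, 13:2, 14:4, 15:1, 16:2
Odd-degree vertices: 2, 6, 9, 15.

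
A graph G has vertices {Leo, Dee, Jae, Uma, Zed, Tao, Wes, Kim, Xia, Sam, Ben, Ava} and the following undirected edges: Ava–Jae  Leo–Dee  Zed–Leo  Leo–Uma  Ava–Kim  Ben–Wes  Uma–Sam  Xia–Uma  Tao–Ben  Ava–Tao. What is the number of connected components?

Component: {Leo, Dee, Uma, Zed, Xia, Sam}
Component: {Jae, Tao, Wes, Kim, Ben, Ava}

2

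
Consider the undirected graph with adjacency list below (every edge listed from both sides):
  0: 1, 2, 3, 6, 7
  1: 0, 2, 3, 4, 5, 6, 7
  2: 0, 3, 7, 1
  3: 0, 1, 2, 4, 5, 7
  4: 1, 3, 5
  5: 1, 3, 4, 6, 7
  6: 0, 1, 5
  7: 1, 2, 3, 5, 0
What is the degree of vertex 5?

5

Neighbors of 5: 1, 3, 4, 6, 7.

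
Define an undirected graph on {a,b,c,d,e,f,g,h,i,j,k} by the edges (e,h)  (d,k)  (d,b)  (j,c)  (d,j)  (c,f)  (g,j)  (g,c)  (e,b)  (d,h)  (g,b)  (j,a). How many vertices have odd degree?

Degrees: a:1, b:3, c:3, d:4, e:2, f:1, g:3, h:2, i:0, j:4, k:1
Odd-degree vertices: a, b, c, f, g, k.

6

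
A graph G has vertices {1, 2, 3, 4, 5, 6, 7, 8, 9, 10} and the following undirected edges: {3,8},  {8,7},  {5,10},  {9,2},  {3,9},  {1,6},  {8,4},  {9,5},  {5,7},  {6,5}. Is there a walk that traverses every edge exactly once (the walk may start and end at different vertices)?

Degrees: 1:1, 2:1, 3:2, 4:1, 5:4, 6:2, 7:2, 8:3, 9:3, 10:1
Odd-degree vertices: 1, 2, 4, 8, 9, 10 (6 total).
An Eulerian trail requires 0 or 2 odd-degree vertices; here there are 6.

No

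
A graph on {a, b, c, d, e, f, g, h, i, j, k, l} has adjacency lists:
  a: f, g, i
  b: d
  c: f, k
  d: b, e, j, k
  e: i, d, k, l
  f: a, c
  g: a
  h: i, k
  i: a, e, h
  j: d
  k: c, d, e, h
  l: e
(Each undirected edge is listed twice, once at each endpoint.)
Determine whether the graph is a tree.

|V| = 12, |E| = 14.
A tree on 12 vertices has exactly 11 edges; this graph has 14, so it contains a cycle and is not a tree.

No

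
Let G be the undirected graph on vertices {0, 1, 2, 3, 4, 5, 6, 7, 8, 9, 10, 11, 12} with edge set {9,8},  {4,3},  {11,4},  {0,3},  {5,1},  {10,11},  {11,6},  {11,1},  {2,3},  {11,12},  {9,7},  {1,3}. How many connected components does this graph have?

2

Component: {7, 8, 9}
Component: {0, 1, 2, 3, 4, 5, 6, 10, 11, 12}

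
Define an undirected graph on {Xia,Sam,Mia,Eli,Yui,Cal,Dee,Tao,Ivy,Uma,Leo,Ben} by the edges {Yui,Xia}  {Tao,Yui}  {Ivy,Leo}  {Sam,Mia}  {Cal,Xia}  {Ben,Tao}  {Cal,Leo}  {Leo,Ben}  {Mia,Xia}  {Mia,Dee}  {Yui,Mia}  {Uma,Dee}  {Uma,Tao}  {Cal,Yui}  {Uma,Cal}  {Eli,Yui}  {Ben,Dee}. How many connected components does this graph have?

1

Component: {Xia, Sam, Mia, Eli, Yui, Cal, Dee, Tao, Ivy, Uma, Leo, Ben}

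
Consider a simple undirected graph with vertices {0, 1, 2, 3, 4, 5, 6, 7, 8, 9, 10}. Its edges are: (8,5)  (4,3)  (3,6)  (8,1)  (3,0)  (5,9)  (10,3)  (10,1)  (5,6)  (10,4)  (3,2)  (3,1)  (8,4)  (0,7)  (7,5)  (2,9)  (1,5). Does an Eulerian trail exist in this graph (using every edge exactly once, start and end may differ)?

No

Degrees: 0:2, 1:4, 2:2, 3:6, 4:3, 5:5, 6:2, 7:2, 8:3, 9:2, 10:3
Odd-degree vertices: 4, 5, 8, 10 (4 total).
With 4 odd-degree vertices (more than two), no single trail can use every edge.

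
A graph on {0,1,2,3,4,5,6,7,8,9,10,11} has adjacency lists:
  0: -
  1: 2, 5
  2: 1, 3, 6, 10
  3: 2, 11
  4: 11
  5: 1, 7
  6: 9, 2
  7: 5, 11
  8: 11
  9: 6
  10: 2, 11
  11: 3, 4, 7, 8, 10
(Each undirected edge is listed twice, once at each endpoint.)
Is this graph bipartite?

Partition the vertices as {0, 2, 5, 9, 11} vs {1, 3, 4, 6, 7, 8, 10}. Each listed edge has one endpoint in each part, so the graph is bipartite.

Yes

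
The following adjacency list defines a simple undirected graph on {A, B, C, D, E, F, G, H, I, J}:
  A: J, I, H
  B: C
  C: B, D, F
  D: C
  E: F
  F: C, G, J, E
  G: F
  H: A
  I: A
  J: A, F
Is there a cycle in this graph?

|V| = 10, |E| = 9, number of components = 1.
Since 9 = 10 - 1, the graph is a forest and contains no cycle.

No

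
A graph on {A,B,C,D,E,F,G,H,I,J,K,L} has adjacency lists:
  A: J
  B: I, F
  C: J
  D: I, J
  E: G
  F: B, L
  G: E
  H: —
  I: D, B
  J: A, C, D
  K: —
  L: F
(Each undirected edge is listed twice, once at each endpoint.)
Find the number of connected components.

4

Component: {H}
Component: {K}
Component: {E, G}
Component: {A, B, C, D, F, I, J, L}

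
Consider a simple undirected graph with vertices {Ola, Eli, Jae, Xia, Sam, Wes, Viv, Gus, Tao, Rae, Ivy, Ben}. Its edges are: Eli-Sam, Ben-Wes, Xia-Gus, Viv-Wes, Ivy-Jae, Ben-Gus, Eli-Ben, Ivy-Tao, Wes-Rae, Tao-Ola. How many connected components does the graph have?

2

Component: {Ola, Jae, Tao, Ivy}
Component: {Eli, Xia, Sam, Wes, Viv, Gus, Rae, Ben}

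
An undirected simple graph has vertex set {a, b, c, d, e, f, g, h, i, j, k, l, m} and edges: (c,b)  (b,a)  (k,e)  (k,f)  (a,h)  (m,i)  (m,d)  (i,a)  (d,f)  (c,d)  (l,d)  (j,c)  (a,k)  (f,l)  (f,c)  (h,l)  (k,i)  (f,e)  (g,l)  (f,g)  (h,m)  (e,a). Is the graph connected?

Yes

A breadth-first search from a visits a, k, h, e, b, i, f, m, l, c, g, d, j — all 13 vertices — so the graph is connected.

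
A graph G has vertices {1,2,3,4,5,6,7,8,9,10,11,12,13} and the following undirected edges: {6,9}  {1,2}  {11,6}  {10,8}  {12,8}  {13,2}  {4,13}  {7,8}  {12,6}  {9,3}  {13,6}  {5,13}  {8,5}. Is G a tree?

No

The graph has 13 vertices and 13 edges.
A tree on 13 vertices has exactly 12 edges; this graph has 13, so it contains a cycle and is not a tree.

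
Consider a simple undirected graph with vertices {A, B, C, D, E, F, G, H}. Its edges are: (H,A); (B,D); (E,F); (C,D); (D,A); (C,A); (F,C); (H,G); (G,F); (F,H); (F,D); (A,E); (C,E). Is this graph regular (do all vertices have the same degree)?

Degrees: A:4, B:1, C:4, D:4, E:3, F:5, G:2, H:3
Degrees are not all equal (e.g. deg(B)=1 but deg(F)=5); not regular.

No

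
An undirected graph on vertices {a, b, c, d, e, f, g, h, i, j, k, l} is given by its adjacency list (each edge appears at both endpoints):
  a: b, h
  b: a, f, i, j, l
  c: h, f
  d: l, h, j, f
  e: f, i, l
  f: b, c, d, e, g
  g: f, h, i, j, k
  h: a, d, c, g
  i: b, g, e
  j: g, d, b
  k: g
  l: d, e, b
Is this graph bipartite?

d-h-a-b-l-d is an odd cycle (length 5), and a bipartite graph can contain only even cycles.

No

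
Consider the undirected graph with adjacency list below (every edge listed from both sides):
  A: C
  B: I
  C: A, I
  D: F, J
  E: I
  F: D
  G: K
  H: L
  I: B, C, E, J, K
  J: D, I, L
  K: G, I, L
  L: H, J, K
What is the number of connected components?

Component: {A, B, C, D, E, F, G, H, I, J, K, L}

1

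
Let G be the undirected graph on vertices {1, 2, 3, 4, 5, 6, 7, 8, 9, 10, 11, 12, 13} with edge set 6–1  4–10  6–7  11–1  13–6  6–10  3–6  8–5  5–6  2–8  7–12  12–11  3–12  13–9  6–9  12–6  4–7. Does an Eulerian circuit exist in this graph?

Degrees: 1:2, 2:1, 3:2, 4:2, 5:2, 6:8, 7:3, 8:2, 9:2, 10:2, 11:2, 12:4, 13:2
Vertices with odd degree: 2, 7. An Eulerian circuit requires all degrees even.

No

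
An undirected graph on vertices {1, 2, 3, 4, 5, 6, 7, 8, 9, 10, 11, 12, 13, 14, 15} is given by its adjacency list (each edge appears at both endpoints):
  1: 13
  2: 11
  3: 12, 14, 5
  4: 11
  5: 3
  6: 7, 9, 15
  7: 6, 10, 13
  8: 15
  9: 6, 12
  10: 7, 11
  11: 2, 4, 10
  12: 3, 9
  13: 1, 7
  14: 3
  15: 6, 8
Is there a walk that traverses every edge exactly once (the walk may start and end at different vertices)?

Degrees: 1:1, 2:1, 3:3, 4:1, 5:1, 6:3, 7:3, 8:1, 9:2, 10:2, 11:3, 12:2, 13:2, 14:1, 15:2
Odd-degree vertices: 1, 2, 3, 4, 5, 6, 7, 8, 11, 14 (10 total).
An Eulerian trail requires 0 or 2 odd-degree vertices; here there are 10.

No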